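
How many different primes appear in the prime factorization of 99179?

99179 = 41^2 · 59
99179 = 41^2 · 59, which has 2 distinct prime factors.

2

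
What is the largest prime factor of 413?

413 = 7 · 59
59 is prime.
So 413 = 7 · 59; the largest prime factor is 59.

59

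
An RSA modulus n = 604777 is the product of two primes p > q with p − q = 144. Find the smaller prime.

Since p = q + 144, we have 604777 = q(q + 144), so q² + 144q − 604777 = 0.
Discriminant: 144² + 4·604777 = 20736 + 2419108 = 2439844; √2439844 = 1562.
q = (−144 + 1562)/2 = 709, and p = q + 144 = 853.
Check: 709 · 853 = 604777.

709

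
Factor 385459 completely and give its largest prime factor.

89

385459 = 61 · 6319
6319 = 71 · 89
89 is prime.
So 385459 = 61 · 71 · 89; the largest prime factor is 89.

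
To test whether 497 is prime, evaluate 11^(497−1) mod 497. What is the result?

466

11^1 ≡ 11 (mod 497)
11^2 ≡ 11^2 = 121 ≡ 121 (mod 497)
11^4 ≡ 121^2 = 14641 ≡ 228 (mod 497)
11^8 ≡ 228^2 = 51984 ≡ 296 (mod 497)
11^16 ≡ 296^2 = 87616 ≡ 144 (mod 497)
11^32 ≡ 144^2 = 20736 ≡ 359 (mod 497)
11^64 ≡ 359^2 = 128881 ≡ 158 (mod 497)
11^128 ≡ 158^2 = 24964 ≡ 114 (mod 497)
11^256 ≡ 114^2 = 12996 ≡ 74 (mod 497)
496 = 256 + 128 + 64 + 32 + 16 in binary powers of 2.
So 11^496 ≡ 74 · 114 · 158 · 359 · 144 ≡ 466 (mod 497).
Since 466 ≠ 1, base 11 is a Fermat witness: 497 is composite.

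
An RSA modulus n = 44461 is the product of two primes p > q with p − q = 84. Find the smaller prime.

Since p = q + 84, we have 44461 = q(q + 84), so q² + 84q − 44461 = 0.
Discriminant: 84² + 4·44461 = 7056 + 177844 = 184900; √184900 = 430.
q = (−84 + 430)/2 = 173, and p = q + 84 = 257.
Check: 173 · 257 = 44461.

173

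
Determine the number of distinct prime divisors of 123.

2

123 = 3 · 41
123 = 3 · 41, which has 2 distinct prime factors.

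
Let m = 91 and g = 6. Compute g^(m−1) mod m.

64

6^1 ≡ 6 (mod 91)
6^2 ≡ 6^2 = 36 ≡ 36 (mod 91)
6^4 ≡ 36^2 = 1296 ≡ 22 (mod 91)
6^8 ≡ 22^2 = 484 ≡ 29 (mod 91)
6^16 ≡ 29^2 = 841 ≡ 22 (mod 91)
6^32 ≡ 22^2 = 484 ≡ 29 (mod 91)
6^64 ≡ 29^2 = 841 ≡ 22 (mod 91)
90 = 64 + 16 + 8 + 2 in binary powers of 2.
So 6^90 ≡ 22 · 22 · 29 · 36 ≡ 64 (mod 91).
Since 64 ≠ 1, base 6 is a Fermat witness: 91 is composite.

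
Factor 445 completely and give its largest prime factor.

89

445 = 5 · 89
89 is prime.
So 445 = 5 · 89; the largest prime factor is 89.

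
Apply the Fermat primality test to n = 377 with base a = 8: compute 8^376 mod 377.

8^1 ≡ 8 (mod 377)
8^2 ≡ 8^2 = 64 ≡ 64 (mod 377)
8^4 ≡ 64^2 = 4096 ≡ 326 (mod 377)
8^8 ≡ 326^2 = 106276 ≡ 339 (mod 377)
8^16 ≡ 339^2 = 114921 ≡ 313 (mod 377)
8^32 ≡ 313^2 = 97969 ≡ 326 (mod 377)
8^64 ≡ 326^2 = 106276 ≡ 339 (mod 377)
8^128 ≡ 339^2 = 114921 ≡ 313 (mod 377)
8^256 ≡ 313^2 = 97969 ≡ 326 (mod 377)
376 = 256 + 64 + 32 + 16 + 8 in binary powers of 2.
So 8^376 ≡ 326 · 339 · 326 · 313 · 339 ≡ 53 (mod 377).
Since 53 ≠ 1, base 8 is a Fermat witness: 377 is composite.

53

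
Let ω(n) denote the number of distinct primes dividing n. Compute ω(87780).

87780 = 2^2 · 21945
21945 = 3 · 7315
7315 = 5 · 1463
1463 = 7 · 209
209 = 11 · 19
87780 = 2^2 · 3 · 5 · 7 · 11 · 19, which has 6 distinct prime factors.

6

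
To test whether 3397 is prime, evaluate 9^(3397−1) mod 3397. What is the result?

9^1 ≡ 9 (mod 3397)
9^2 ≡ 9^2 = 81 ≡ 81 (mod 3397)
9^4 ≡ 81^2 = 6561 ≡ 3164 (mod 3397)
9^8 ≡ 3164^2 = 10010896 ≡ 3334 (mod 3397)
9^16 ≡ 3334^2 = 11115556 ≡ 572 (mod 3397)
9^32 ≡ 572^2 = 327184 ≡ 1072 (mod 3397)
9^64 ≡ 1072^2 = 1149184 ≡ 998 (mod 3397)
9^128 ≡ 998^2 = 996004 ≡ 683 (mod 3397)
9^256 ≡ 683^2 = 466489 ≡ 1100 (mod 3397)
9^512 ≡ 1100^2 = 1210000 ≡ 668 (mod 3397)
9^1024 ≡ 668^2 = 446224 ≡ 1217 (mod 3397)
9^2048 ≡ 1217^2 = 1481089 ≡ 3394 (mod 3397)
3396 = 2048 + 1024 + 256 + 64 + 4 in binary powers of 2.
So 9^3396 ≡ 3394 · 1217 · 1100 · 998 · 3164 ≡ 97 (mod 3397).
Since 97 ≠ 1, base 9 is a Fermat witness: 3397 is composite.

97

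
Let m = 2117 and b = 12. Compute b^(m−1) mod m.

12^1 ≡ 12 (mod 2117)
12^2 ≡ 12^2 = 144 ≡ 144 (mod 2117)
12^4 ≡ 144^2 = 20736 ≡ 1683 (mod 2117)
12^8 ≡ 1683^2 = 2832489 ≡ 2060 (mod 2117)
12^16 ≡ 2060^2 = 4243600 ≡ 1132 (mod 2117)
12^32 ≡ 1132^2 = 1281424 ≡ 639 (mod 2117)
12^64 ≡ 639^2 = 408321 ≡ 1857 (mod 2117)
12^128 ≡ 1857^2 = 3448449 ≡ 1973 (mod 2117)
12^256 ≡ 1973^2 = 3892729 ≡ 1683 (mod 2117)
12^512 ≡ 1683^2 = 2832489 ≡ 2060 (mod 2117)
12^1024 ≡ 2060^2 = 4243600 ≡ 1132 (mod 2117)
12^2048 ≡ 1132^2 = 1281424 ≡ 639 (mod 2117)
2116 = 2048 + 64 + 4 in binary powers of 2.
So 12^2116 ≡ 639 · 1857 · 1683 ≡ 1857 (mod 2117).
Since 1857 ≠ 1, base 12 is a Fermat witness: 2117 is composite.

1857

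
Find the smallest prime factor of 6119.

6119 is odd.
Digit sum 17, not divisible by 3.
Ends in 9: not divisible by 5.
7: 6119 = 7·874 + 1
11: 6119 = 11·556 + 3
13: 6119 = 13·470 + 9
17: 6119 = 17·359 + 16
19: 6119 = 19·322 + 1
23: 6119 = 23·266 + 1
29: 6119 = 29·211

29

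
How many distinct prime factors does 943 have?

2

943 = 23 · 41
943 = 23 · 41, which has 2 distinct prime factors.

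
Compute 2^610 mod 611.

2^1 ≡ 2 (mod 611)
2^2 ≡ 2^2 = 4 ≡ 4 (mod 611)
2^4 ≡ 4^2 = 16 ≡ 16 (mod 611)
2^8 ≡ 16^2 = 256 ≡ 256 (mod 611)
2^16 ≡ 256^2 = 65536 ≡ 159 (mod 611)
2^32 ≡ 159^2 = 25281 ≡ 230 (mod 611)
2^64 ≡ 230^2 = 52900 ≡ 354 (mod 611)
2^128 ≡ 354^2 = 125316 ≡ 61 (mod 611)
2^256 ≡ 61^2 = 3721 ≡ 55 (mod 611)
2^512 ≡ 55^2 = 3025 ≡ 581 (mod 611)
610 = 512 + 64 + 32 + 2 in binary powers of 2.
So 2^610 ≡ 581 · 354 · 230 · 4 ≡ 101 (mod 611).
Since 101 ≠ 1, base 2 is a Fermat witness: 611 is composite.

101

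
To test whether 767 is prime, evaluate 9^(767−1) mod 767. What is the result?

9^1 ≡ 9 (mod 767)
9^2 ≡ 9^2 = 81 ≡ 81 (mod 767)
9^4 ≡ 81^2 = 6561 ≡ 425 (mod 767)
9^8 ≡ 425^2 = 180625 ≡ 380 (mod 767)
9^16 ≡ 380^2 = 144400 ≡ 204 (mod 767)
9^32 ≡ 204^2 = 41616 ≡ 198 (mod 767)
9^64 ≡ 198^2 = 39204 ≡ 87 (mod 767)
9^128 ≡ 87^2 = 7569 ≡ 666 (mod 767)
9^256 ≡ 666^2 = 443556 ≡ 230 (mod 767)
9^512 ≡ 230^2 = 52900 ≡ 744 (mod 767)
766 = 512 + 128 + 64 + 32 + 16 + 8 + 4 + 2 in binary powers of 2.
So 9^766 ≡ 744 · 666 · 87 · 198 · 204 · 380 · 425 · 81 ≡ 607 (mod 767).
Since 607 ≠ 1, base 9 is a Fermat witness: 767 is composite.

607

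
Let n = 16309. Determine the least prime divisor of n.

16309 is odd.
Digit sum 19, not divisible by 3.
Ends in 9: not divisible by 5.
7: 16309 = 7·2329 + 6
11: 16309 = 11·1482 + 7
13: 16309 = 13·1254 + 7
17: 16309 = 17·959 + 6
19: 16309 = 19·858 + 7
23: 16309 = 23·709 + 2
29: 16309 = 29·562 + 11
31: 16309 = 31·526 + 3
37: 16309 = 37·440 + 29
41: 16309 = 41·397 + 32
43: 16309 = 43·379 + 12
47: 16309 = 47·347

47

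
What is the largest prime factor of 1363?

47

1363 = 29 · 47
47 is prime.
So 1363 = 29 · 47; the largest prime factor is 47.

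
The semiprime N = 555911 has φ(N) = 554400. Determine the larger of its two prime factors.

φ(n) = (p−1)(q−1) = n − (p+q) + 1, so p + q = 555911 − 554400 + 1 = 1512.
p and q are the roots of t² − 1512t + 555911 = 0.
Discriminant: 1512² − 4·555911 = 2286144 − 2223644 = 62500; √62500 = 250.
q = (1512 − 250)/2 = 631, p = (1512 + 250)/2 = 881.
Check: 631 · 881 = 555911.

881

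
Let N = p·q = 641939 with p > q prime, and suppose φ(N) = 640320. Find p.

929

φ(n) = (p−1)(q−1) = n − (p+q) + 1, so p + q = 641939 − 640320 + 1 = 1620.
p and q are the roots of t² − 1620t + 641939 = 0.
Discriminant: 1620² − 4·641939 = 2624400 − 2567756 = 56644; √56644 = 238.
q = (1620 − 238)/2 = 691, p = (1620 + 238)/2 = 929.
Check: 691 · 929 = 641939.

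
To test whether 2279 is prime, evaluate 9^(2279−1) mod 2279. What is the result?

702

9^1 ≡ 9 (mod 2279)
9^2 ≡ 9^2 = 81 ≡ 81 (mod 2279)
9^4 ≡ 81^2 = 6561 ≡ 2003 (mod 2279)
9^8 ≡ 2003^2 = 4012009 ≡ 969 (mod 2279)
9^16 ≡ 969^2 = 938961 ≡ 13 (mod 2279)
9^32 ≡ 13^2 = 169 ≡ 169 (mod 2279)
9^64 ≡ 169^2 = 28561 ≡ 1213 (mod 2279)
9^128 ≡ 1213^2 = 1471369 ≡ 1414 (mod 2279)
9^256 ≡ 1414^2 = 1999396 ≡ 713 (mod 2279)
9^512 ≡ 713^2 = 508369 ≡ 152 (mod 2279)
9^1024 ≡ 152^2 = 23104 ≡ 314 (mod 2279)
9^2048 ≡ 314^2 = 98596 ≡ 599 (mod 2279)
2278 = 2048 + 128 + 64 + 32 + 4 + 2 in binary powers of 2.
So 9^2278 ≡ 599 · 1414 · 1213 · 169 · 2003 · 81 ≡ 702 (mod 2279).
Since 702 ≠ 1, base 9 is a Fermat witness: 2279 is composite.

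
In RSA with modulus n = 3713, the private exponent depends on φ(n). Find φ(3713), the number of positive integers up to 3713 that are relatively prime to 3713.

3588

Factor: 3713 = 47 · 79.
φ(3713) = (47−1) · (79−1) = 46 · 78 = 3588.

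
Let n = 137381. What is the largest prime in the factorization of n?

137381 = 37 · 3713
3713 = 47 · 79
79 is prime.
So 137381 = 37 · 47 · 79; the largest prime factor is 79.

79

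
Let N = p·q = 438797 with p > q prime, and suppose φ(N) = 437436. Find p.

839

φ(n) = (p−1)(q−1) = n − (p+q) + 1, so p + q = 438797 − 437436 + 1 = 1362.
p and q are the roots of t² − 1362t + 438797 = 0.
Discriminant: 1362² − 4·438797 = 1855044 − 1755188 = 99856; √99856 = 316.
q = (1362 − 316)/2 = 523, p = (1362 + 316)/2 = 839.
Check: 523 · 839 = 438797.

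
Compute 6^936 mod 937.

1

6^1 ≡ 6 (mod 937)
6^2 ≡ 6^2 = 36 ≡ 36 (mod 937)
6^4 ≡ 36^2 = 1296 ≡ 359 (mod 937)
6^8 ≡ 359^2 = 128881 ≡ 512 (mod 937)
6^16 ≡ 512^2 = 262144 ≡ 721 (mod 937)
6^32 ≡ 721^2 = 519841 ≡ 743 (mod 937)
6^64 ≡ 743^2 = 552049 ≡ 156 (mod 937)
6^128 ≡ 156^2 = 24336 ≡ 911 (mod 937)
6^256 ≡ 911^2 = 829921 ≡ 676 (mod 937)
6^512 ≡ 676^2 = 456976 ≡ 657 (mod 937)
936 = 512 + 256 + 128 + 32 + 8 in binary powers of 2.
So 6^936 ≡ 657 · 676 · 911 · 743 · 512 ≡ 1 (mod 937).
Since the result is 1, base 6 gives no evidence that 937 is composite.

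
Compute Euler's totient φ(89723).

Factor: 89723 = 23 · 47 · 83.
φ(89723) = (23−1) · (47−1) · (83−1) = 22 · 46 · 82 = 82984.

82984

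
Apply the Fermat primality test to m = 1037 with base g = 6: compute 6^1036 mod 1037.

6^1 ≡ 6 (mod 1037)
6^2 ≡ 6^2 = 36 ≡ 36 (mod 1037)
6^4 ≡ 36^2 = 1296 ≡ 259 (mod 1037)
6^8 ≡ 259^2 = 67081 ≡ 713 (mod 1037)
6^16 ≡ 713^2 = 508369 ≡ 239 (mod 1037)
6^32 ≡ 239^2 = 57121 ≡ 86 (mod 1037)
6^64 ≡ 86^2 = 7396 ≡ 137 (mod 1037)
6^128 ≡ 137^2 = 18769 ≡ 103 (mod 1037)
6^256 ≡ 103^2 = 10609 ≡ 239 (mod 1037)
6^512 ≡ 239^2 = 57121 ≡ 86 (mod 1037)
6^1024 ≡ 86^2 = 7396 ≡ 137 (mod 1037)
1036 = 1024 + 8 + 4 in binary powers of 2.
So 6^1036 ≡ 137 · 713 · 259 ≡ 727 (mod 1037).
Since 727 ≠ 1, base 6 is a Fermat witness: 1037 is composite.

727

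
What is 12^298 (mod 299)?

196

12^1 ≡ 12 (mod 299)
12^2 ≡ 12^2 = 144 ≡ 144 (mod 299)
12^4 ≡ 144^2 = 20736 ≡ 105 (mod 299)
12^8 ≡ 105^2 = 11025 ≡ 261 (mod 299)
12^16 ≡ 261^2 = 68121 ≡ 248 (mod 299)
12^32 ≡ 248^2 = 61504 ≡ 209 (mod 299)
12^64 ≡ 209^2 = 43681 ≡ 27 (mod 299)
12^128 ≡ 27^2 = 729 ≡ 131 (mod 299)
12^256 ≡ 131^2 = 17161 ≡ 118 (mod 299)
298 = 256 + 32 + 8 + 2 in binary powers of 2.
So 12^298 ≡ 118 · 209 · 261 · 144 ≡ 196 (mod 299).
Since 196 ≠ 1, base 12 is a Fermat witness: 299 is composite.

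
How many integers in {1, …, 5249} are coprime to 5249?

Factor: 5249 = 29 · 181.
φ(5249) = (29−1) · (181−1) = 28 · 180 = 5040.

5040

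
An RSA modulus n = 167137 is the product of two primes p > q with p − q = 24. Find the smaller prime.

Since p = q + 24, we have 167137 = q(q + 24), so q² + 24q − 167137 = 0.
Discriminant: 24² + 4·167137 = 576 + 668548 = 669124; √669124 = 818.
q = (−24 + 818)/2 = 397, and p = q + 24 = 421.
Check: 397 · 421 = 167137.

397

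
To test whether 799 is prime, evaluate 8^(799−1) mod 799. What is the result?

4

8^1 ≡ 8 (mod 799)
8^2 ≡ 8^2 = 64 ≡ 64 (mod 799)
8^4 ≡ 64^2 = 4096 ≡ 101 (mod 799)
8^8 ≡ 101^2 = 10201 ≡ 613 (mod 799)
8^16 ≡ 613^2 = 375769 ≡ 239 (mod 799)
8^32 ≡ 239^2 = 57121 ≡ 392 (mod 799)
8^64 ≡ 392^2 = 153664 ≡ 256 (mod 799)
8^128 ≡ 256^2 = 65536 ≡ 18 (mod 799)
8^256 ≡ 18^2 = 324 ≡ 324 (mod 799)
8^512 ≡ 324^2 = 104976 ≡ 307 (mod 799)
798 = 512 + 256 + 16 + 8 + 4 + 2 in binary powers of 2.
So 8^798 ≡ 307 · 324 · 239 · 613 · 101 · 64 ≡ 4 (mod 799).
Since 4 ≠ 1, base 8 is a Fermat witness: 799 is composite.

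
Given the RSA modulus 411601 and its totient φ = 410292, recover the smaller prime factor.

φ(n) = (p−1)(q−1) = n − (p+q) + 1, so p + q = 411601 − 410292 + 1 = 1310.
p and q are the roots of t² − 1310t + 411601 = 0.
Discriminant: 1310² − 4·411601 = 1716100 − 1646404 = 69696; √69696 = 264.
q = (1310 − 264)/2 = 523, p = (1310 + 264)/2 = 787.
Check: 523 · 787 = 411601.

523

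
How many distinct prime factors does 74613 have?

74613 = 3 · 24871
24871 = 7 · 3553
3553 = 11 · 323
323 = 17 · 19
74613 = 3 · 7 · 11 · 17 · 19, which has 5 distinct prime factors.

5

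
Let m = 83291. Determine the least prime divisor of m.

13

83291 is odd.
Digit sum 23, not divisible by 3.
Ends in 1: not divisible by 5.
7: 83291 = 7·11898 + 5
11: 83291 = 11·7571 + 10
13: 83291 = 13·6407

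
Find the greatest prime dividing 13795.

13795 = 5 · 2759
2759 = 31 · 89
89 is prime.
So 13795 = 5 · 31 · 89; the largest prime factor is 89.

89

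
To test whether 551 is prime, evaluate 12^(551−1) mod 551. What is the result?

12^1 ≡ 12 (mod 551)
12^2 ≡ 12^2 = 144 ≡ 144 (mod 551)
12^4 ≡ 144^2 = 20736 ≡ 349 (mod 551)
12^8 ≡ 349^2 = 121801 ≡ 30 (mod 551)
12^16 ≡ 30^2 = 900 ≡ 349 (mod 551)
12^32 ≡ 349^2 = 121801 ≡ 30 (mod 551)
12^64 ≡ 30^2 = 900 ≡ 349 (mod 551)
12^128 ≡ 349^2 = 121801 ≡ 30 (mod 551)
12^256 ≡ 30^2 = 900 ≡ 349 (mod 551)
12^512 ≡ 349^2 = 121801 ≡ 30 (mod 551)
550 = 512 + 32 + 4 + 2 in binary powers of 2.
So 12^550 ≡ 30 · 30 · 349 · 144 ≡ 463 (mod 551).
Since 463 ≠ 1, base 12 is a Fermat witness: 551 is composite.

463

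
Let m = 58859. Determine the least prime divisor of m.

58859 is odd.
Digit sum 35, not divisible by 3.
Ends in 9: not divisible by 5.
7: 58859 = 7·8408 + 3
11: 58859 = 11·5350 + 9
13: 58859 = 13·4527 + 8
17: 58859 = 17·3462 + 5
19: 58859 = 19·3097 + 16
23: 58859 = 23·2559 + 2
29: 58859 = 29·2029 + 18
31: 58859 = 31·1898 + 21
37: 58859 = 37·1590 + 29
41: 58859 = 41·1435 + 24
43: 58859 = 43·1368 + 35
47: 58859 = 47·1252 + 15
53: 58859 = 53·1110 + 29
59: 58859 = 59·997 + 36
61: 58859 = 61·964 + 55
67: 58859 = 67·878 + 33
71: 58859 = 71·829

71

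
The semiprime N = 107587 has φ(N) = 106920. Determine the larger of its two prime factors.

397

φ(n) = (p−1)(q−1) = n − (p+q) + 1, so p + q = 107587 − 106920 + 1 = 668.
p and q are the roots of t² − 668t + 107587 = 0.
Discriminant: 668² − 4·107587 = 446224 − 430348 = 15876; √15876 = 126.
q = (668 − 126)/2 = 271, p = (668 + 126)/2 = 397.
Check: 271 · 397 = 107587.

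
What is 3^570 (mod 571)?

3^1 ≡ 3 (mod 571)
3^2 ≡ 3^2 = 9 ≡ 9 (mod 571)
3^4 ≡ 9^2 = 81 ≡ 81 (mod 571)
3^8 ≡ 81^2 = 6561 ≡ 280 (mod 571)
3^16 ≡ 280^2 = 78400 ≡ 173 (mod 571)
3^32 ≡ 173^2 = 29929 ≡ 237 (mod 571)
3^64 ≡ 237^2 = 56169 ≡ 211 (mod 571)
3^128 ≡ 211^2 = 44521 ≡ 554 (mod 571)
3^256 ≡ 554^2 = 306916 ≡ 289 (mod 571)
3^512 ≡ 289^2 = 83521 ≡ 155 (mod 571)
570 = 512 + 32 + 16 + 8 + 2 in binary powers of 2.
So 3^570 ≡ 155 · 237 · 173 · 280 · 9 ≡ 1 (mod 571).
Since the result is 1, base 3 gives no evidence that 571 is composite.

1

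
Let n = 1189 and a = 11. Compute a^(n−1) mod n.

1009

11^1 ≡ 11 (mod 1189)
11^2 ≡ 11^2 = 121 ≡ 121 (mod 1189)
11^4 ≡ 121^2 = 14641 ≡ 373 (mod 1189)
11^8 ≡ 373^2 = 139129 ≡ 16 (mod 1189)
11^16 ≡ 16^2 = 256 ≡ 256 (mod 1189)
11^32 ≡ 256^2 = 65536 ≡ 141 (mod 1189)
11^64 ≡ 141^2 = 19881 ≡ 857 (mod 1189)
11^128 ≡ 857^2 = 734449 ≡ 836 (mod 1189)
11^256 ≡ 836^2 = 698896 ≡ 953 (mod 1189)
11^512 ≡ 953^2 = 908209 ≡ 1002 (mod 1189)
11^1024 ≡ 1002^2 = 1004004 ≡ 488 (mod 1189)
1188 = 1024 + 128 + 32 + 4 in binary powers of 2.
So 11^1188 ≡ 488 · 836 · 141 · 373 ≡ 1009 (mod 1189).
Since 1009 ≠ 1, base 11 is a Fermat witness: 1189 is composite.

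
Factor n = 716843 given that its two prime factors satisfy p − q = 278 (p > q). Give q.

Since p = q + 278, we have 716843 = q(q + 278), so q² + 278q − 716843 = 0.
Discriminant: 278² + 4·716843 = 77284 + 2867372 = 2944656; √2944656 = 1716.
q = (−278 + 1716)/2 = 719, and p = q + 278 = 997.
Check: 719 · 997 = 716843.

719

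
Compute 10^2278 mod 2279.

10^1 ≡ 10 (mod 2279)
10^2 ≡ 10^2 = 100 ≡ 100 (mod 2279)
10^4 ≡ 100^2 = 10000 ≡ 884 (mod 2279)
10^8 ≡ 884^2 = 781456 ≡ 2038 (mod 2279)
10^16 ≡ 2038^2 = 4153444 ≡ 1106 (mod 2279)
10^32 ≡ 1106^2 = 1223236 ≡ 1692 (mod 2279)
10^64 ≡ 1692^2 = 2862864 ≡ 440 (mod 2279)
10^128 ≡ 440^2 = 193600 ≡ 2164 (mod 2279)
10^256 ≡ 2164^2 = 4682896 ≡ 1830 (mod 2279)
10^512 ≡ 1830^2 = 3348900 ≡ 1049 (mod 2279)
10^1024 ≡ 1049^2 = 1100401 ≡ 1923 (mod 2279)
10^2048 ≡ 1923^2 = 3697929 ≡ 1391 (mod 2279)
2278 = 2048 + 128 + 64 + 32 + 4 + 2 in binary powers of 2.
So 10^2278 ≡ 1391 · 2164 · 440 · 1692 · 884 · 100 ≡ 152 (mod 2279).
Since 152 ≠ 1, base 10 is a Fermat witness: 2279 is composite.

152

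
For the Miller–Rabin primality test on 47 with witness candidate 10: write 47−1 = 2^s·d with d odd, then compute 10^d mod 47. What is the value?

46

47 − 1 = 46 = 2^1 · 23, so d = 23.
10^1 ≡ 10 (mod 47)
10^2 ≡ 10^2 = 100 ≡ 6 (mod 47)
10^4 ≡ 6^2 = 36 ≡ 36 (mod 47)
10^8 ≡ 36^2 = 1296 ≡ 27 (mod 47)
10^16 ≡ 27^2 = 729 ≡ 24 (mod 47)
23 = 16 + 4 + 2 + 1 in binary powers of 2.
So 10^23 ≡ 24 · 36 · 6 · 10 ≡ 46 (mod 47).
Since 10^d ≡ 46 (mod 47), base 10 does not prove 47 composite.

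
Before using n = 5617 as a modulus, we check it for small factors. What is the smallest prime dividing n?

41

5617 is odd.
Digit sum 19, not divisible by 3.
Ends in 7: not divisible by 5.
7: 5617 = 7·802 + 3
11: 5617 = 11·510 + 7
13: 5617 = 13·432 + 1
17: 5617 = 17·330 + 7
19: 5617 = 19·295 + 12
23: 5617 = 23·244 + 5
29: 5617 = 29·193 + 20
31: 5617 = 31·181 + 6
37: 5617 = 37·151 + 30
41: 5617 = 41·137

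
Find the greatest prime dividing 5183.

5183 = 71 · 73
73 is prime.
So 5183 = 71 · 73; the largest prime factor is 73.

73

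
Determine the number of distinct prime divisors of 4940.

4

4940 = 2^2 · 1235
1235 = 5 · 247
247 = 13 · 19
4940 = 2^2 · 5 · 13 · 19, which has 4 distinct prime factors.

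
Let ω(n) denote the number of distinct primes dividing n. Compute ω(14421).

4

14421 = 3 · 4807
4807 = 11 · 437
437 = 19 · 23
14421 = 3 · 11 · 19 · 23, which has 4 distinct prime factors.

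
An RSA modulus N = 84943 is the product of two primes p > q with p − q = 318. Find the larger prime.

Since p = q + 318, we have 84943 = q(q + 318), so q² + 318q − 84943 = 0.
Discriminant: 318² + 4·84943 = 101124 + 339772 = 440896; √440896 = 664.
q = (−318 + 664)/2 = 173, and p = q + 318 = 491.
Check: 173 · 491 = 84943.

491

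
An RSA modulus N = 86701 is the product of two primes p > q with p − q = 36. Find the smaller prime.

Since p = q + 36, we have 86701 = q(q + 36), so q² + 36q − 86701 = 0.
Discriminant: 36² + 4·86701 = 1296 + 346804 = 348100; √348100 = 590.
q = (−36 + 590)/2 = 277, and p = q + 36 = 313.
Check: 277 · 313 = 86701.

277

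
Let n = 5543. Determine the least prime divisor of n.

5543 is odd.
Digit sum 17, not divisible by 3.
Ends in 3: not divisible by 5.
7: 5543 = 7·791 + 6
11: 5543 = 11·503 + 10
13: 5543 = 13·426 + 5
17: 5543 = 17·326 + 1
19: 5543 = 19·291 + 14
23: 5543 = 23·241

23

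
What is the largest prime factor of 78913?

78913 = 23 · 3431
3431 = 47 · 73
73 is prime.
So 78913 = 23 · 47 · 73; the largest prime factor is 73.

73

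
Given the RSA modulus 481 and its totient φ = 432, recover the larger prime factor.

37

φ(n) = (p−1)(q−1) = n − (p+q) + 1, so p + q = 481 − 432 + 1 = 50.
p and q are the roots of t² − 50t + 481 = 0.
Discriminant: 50² − 4·481 = 2500 − 1924 = 576; √576 = 24.
q = (50 − 24)/2 = 13, p = (50 + 24)/2 = 37.
Check: 13 · 37 = 481.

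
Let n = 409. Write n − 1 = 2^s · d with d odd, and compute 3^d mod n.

266

409 − 1 = 408 = 2^3 · 51, so d = 51.
3^1 ≡ 3 (mod 409)
3^2 ≡ 3^2 = 9 ≡ 9 (mod 409)
3^4 ≡ 9^2 = 81 ≡ 81 (mod 409)
3^8 ≡ 81^2 = 6561 ≡ 17 (mod 409)
3^16 ≡ 17^2 = 289 ≡ 289 (mod 409)
3^32 ≡ 289^2 = 83521 ≡ 85 (mod 409)
51 = 32 + 16 + 2 + 1 in binary powers of 2.
So 3^51 ≡ 85 · 289 · 9 · 3 ≡ 266 (mod 409).
Squaring chain: 266 → 408 → 1; reaches −1, so base 3 does not prove 409 composite.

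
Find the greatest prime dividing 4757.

71

4757 = 67 · 71
71 is prime.
So 4757 = 67 · 71; the largest prime factor is 71.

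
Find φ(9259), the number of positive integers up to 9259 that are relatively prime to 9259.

9016

Factor: 9259 = 47 · 197.
φ(9259) = (47−1) · (197−1) = 46 · 196 = 9016.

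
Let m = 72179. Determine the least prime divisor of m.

72179 is odd.
Digit sum 26, not divisible by 3.
Ends in 9: not divisible by 5.
7: 72179 = 7·10311 + 2
11: 72179 = 11·6561 + 8
13: 72179 = 13·5552 + 3
17: 72179 = 17·4245 + 14
19: 72179 = 19·3798 + 17
23: 72179 = 23·3138 + 5
29: 72179 = 29·2488 + 27
31: 72179 = 31·2328 + 11
37: 72179 = 37·1950 + 29
41: 72179 = 41·1760 + 19
43: 72179 = 43·1678 + 25
47: 72179 = 47·1535 + 34
53: 72179 = 53·1361 + 46
59: 72179 = 59·1223 + 22
61: 72179 = 61·1183 + 16
67: 72179 = 67·1077 + 20
71: 72179 = 71·1016 + 43
73: 72179 = 73·988 + 55
79: 72179 = 79·913 + 52
83: 72179 = 83·869 + 52
89: 72179 = 89·811

89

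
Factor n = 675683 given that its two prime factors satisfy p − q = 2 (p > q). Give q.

821

Since p = q + 2, we have 675683 = q(q + 2), so q² + 2q − 675683 = 0.
Discriminant: 2² + 4·675683 = 4 + 2702732 = 2702736; √2702736 = 1644.
q = (−2 + 1644)/2 = 821, and p = q + 2 = 823.
Check: 821 · 823 = 675683.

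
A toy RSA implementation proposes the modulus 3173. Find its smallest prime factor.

19

3173 is odd.
Digit sum 14, not divisible by 3.
Ends in 3: not divisible by 5.
7: 3173 = 7·453 + 2
11: 3173 = 11·288 + 5
13: 3173 = 13·244 + 1
17: 3173 = 17·186 + 11
19: 3173 = 19·167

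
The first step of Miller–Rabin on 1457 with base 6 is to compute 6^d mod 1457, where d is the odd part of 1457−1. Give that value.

1277

1457 − 1 = 1456 = 2^4 · 91, so d = 91.
6^1 ≡ 6 (mod 1457)
6^2 ≡ 6^2 = 36 ≡ 36 (mod 1457)
6^4 ≡ 36^2 = 1296 ≡ 1296 (mod 1457)
6^8 ≡ 1296^2 = 1679616 ≡ 1152 (mod 1457)
6^16 ≡ 1152^2 = 1327104 ≡ 1234 (mod 1457)
6^32 ≡ 1234^2 = 1522756 ≡ 191 (mod 1457)
6^64 ≡ 191^2 = 36481 ≡ 56 (mod 1457)
91 = 64 + 16 + 8 + 2 + 1 in binary powers of 2.
So 6^91 ≡ 56 · 1234 · 1152 · 36 · 6 ≡ 1277 (mod 1457).
Squaring chain: 1277 → 346 → 242 → 284; never reaches −1, so base 6 is a Miller–Rabin witness that 1457 is composite.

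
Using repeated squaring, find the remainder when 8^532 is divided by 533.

469

8^1 ≡ 8 (mod 533)
8^2 ≡ 8^2 = 64 ≡ 64 (mod 533)
8^4 ≡ 64^2 = 4096 ≡ 365 (mod 533)
8^8 ≡ 365^2 = 133225 ≡ 508 (mod 533)
8^16 ≡ 508^2 = 258064 ≡ 92 (mod 533)
8^32 ≡ 92^2 = 8464 ≡ 469 (mod 533)
8^64 ≡ 469^2 = 219961 ≡ 365 (mod 533)
8^128 ≡ 365^2 = 133225 ≡ 508 (mod 533)
8^256 ≡ 508^2 = 258064 ≡ 92 (mod 533)
8^512 ≡ 92^2 = 8464 ≡ 469 (mod 533)
532 = 512 + 16 + 4 in binary powers of 2.
So 8^532 ≡ 469 · 92 · 365 ≡ 469 (mod 533).
Since 469 ≠ 1, base 8 is a Fermat witness: 533 is composite.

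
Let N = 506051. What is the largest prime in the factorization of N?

506051 = 7 · 72293
72293 = 13 · 5561
5561 = 67 · 83
83 is prime.
So 506051 = 7 · 13 · 67 · 83; the largest prime factor is 83.

83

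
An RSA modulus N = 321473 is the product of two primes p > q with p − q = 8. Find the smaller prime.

563

Since p = q + 8, we have 321473 = q(q + 8), so q² + 8q − 321473 = 0.
Discriminant: 8² + 4·321473 = 64 + 1285892 = 1285956; √1285956 = 1134.
q = (−8 + 1134)/2 = 563, and p = q + 8 = 571.
Check: 563 · 571 = 321473.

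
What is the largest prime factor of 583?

53

583 = 11 · 53
53 is prime.
So 583 = 11 · 53; the largest prime factor is 53.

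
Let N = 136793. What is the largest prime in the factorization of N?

89

136793 = 29 · 4717
4717 = 53 · 89
89 is prime.
So 136793 = 29 · 53 · 89; the largest prime factor is 89.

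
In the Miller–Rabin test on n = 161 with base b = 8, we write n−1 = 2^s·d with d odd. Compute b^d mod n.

161 − 1 = 160 = 2^5 · 5, so d = 5.
8^1 ≡ 8 (mod 161)
8^2 ≡ 8^2 = 64 ≡ 64 (mod 161)
8^4 ≡ 64^2 = 4096 ≡ 71 (mod 161)
5 = 4 + 1 in binary powers of 2.
So 8^5 ≡ 71 · 8 ≡ 85 (mod 161).
Squaring chain: 85 → 141 → 78 → 127 → 29; never reaches −1, so base 8 is a Miller–Rabin witness that 161 is composite.

85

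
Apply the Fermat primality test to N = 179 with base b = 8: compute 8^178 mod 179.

1

8^1 ≡ 8 (mod 179)
8^2 ≡ 8^2 = 64 ≡ 64 (mod 179)
8^4 ≡ 64^2 = 4096 ≡ 158 (mod 179)
8^8 ≡ 158^2 = 24964 ≡ 83 (mod 179)
8^16 ≡ 83^2 = 6889 ≡ 87 (mod 179)
8^32 ≡ 87^2 = 7569 ≡ 51 (mod 179)
8^64 ≡ 51^2 = 2601 ≡ 95 (mod 179)
8^128 ≡ 95^2 = 9025 ≡ 75 (mod 179)
178 = 128 + 32 + 16 + 2 in binary powers of 2.
So 8^178 ≡ 75 · 51 · 87 · 64 ≡ 1 (mod 179).
Since the result is 1, base 8 gives no evidence that 179 is composite.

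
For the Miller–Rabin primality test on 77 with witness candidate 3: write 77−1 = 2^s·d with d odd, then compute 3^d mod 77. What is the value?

59

77 − 1 = 76 = 2^2 · 19, so d = 19.
3^1 ≡ 3 (mod 77)
3^2 ≡ 3^2 = 9 ≡ 9 (mod 77)
3^4 ≡ 9^2 = 81 ≡ 4 (mod 77)
3^8 ≡ 4^2 = 16 ≡ 16 (mod 77)
3^16 ≡ 16^2 = 256 ≡ 25 (mod 77)
19 = 16 + 2 + 1 in binary powers of 2.
So 3^19 ≡ 25 · 9 · 3 ≡ 59 (mod 77).
Squaring chain: 59 → 16; never reaches −1, so base 3 is a Miller–Rabin witness that 77 is composite.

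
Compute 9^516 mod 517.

383

9^1 ≡ 9 (mod 517)
9^2 ≡ 9^2 = 81 ≡ 81 (mod 517)
9^4 ≡ 81^2 = 6561 ≡ 357 (mod 517)
9^8 ≡ 357^2 = 127449 ≡ 267 (mod 517)
9^16 ≡ 267^2 = 71289 ≡ 460 (mod 517)
9^32 ≡ 460^2 = 211600 ≡ 147 (mod 517)
9^64 ≡ 147^2 = 21609 ≡ 412 (mod 517)
9^128 ≡ 412^2 = 169744 ≡ 168 (mod 517)
9^256 ≡ 168^2 = 28224 ≡ 306 (mod 517)
9^512 ≡ 306^2 = 93636 ≡ 59 (mod 517)
516 = 512 + 4 in binary powers of 2.
So 9^516 ≡ 59 · 357 ≡ 383 (mod 517).
Since 383 ≠ 1, base 9 is a Fermat witness: 517 is composite.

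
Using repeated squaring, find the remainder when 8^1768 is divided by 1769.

8^1 ≡ 8 (mod 1769)
8^2 ≡ 8^2 = 64 ≡ 64 (mod 1769)
8^4 ≡ 64^2 = 4096 ≡ 558 (mod 1769)
8^8 ≡ 558^2 = 311364 ≡ 20 (mod 1769)
8^16 ≡ 20^2 = 400 ≡ 400 (mod 1769)
8^32 ≡ 400^2 = 160000 ≡ 790 (mod 1769)
8^64 ≡ 790^2 = 624100 ≡ 1412 (mod 1769)
8^128 ≡ 1412^2 = 1993744 ≡ 81 (mod 1769)
8^256 ≡ 81^2 = 6561 ≡ 1254 (mod 1769)
8^512 ≡ 1254^2 = 1572516 ≡ 1644 (mod 1769)
8^1024 ≡ 1644^2 = 2702736 ≡ 1473 (mod 1769)
1768 = 1024 + 512 + 128 + 64 + 32 + 8 in binary powers of 2.
So 8^1768 ≡ 1473 · 1644 · 81 · 1412 · 790 · 20 ≡ 935 (mod 1769).
Since 935 ≠ 1, base 8 is a Fermat witness: 1769 is composite.

935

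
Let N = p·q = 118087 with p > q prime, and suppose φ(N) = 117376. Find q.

263

φ(n) = (p−1)(q−1) = n − (p+q) + 1, so p + q = 118087 − 117376 + 1 = 712.
p and q are the roots of t² − 712t + 118087 = 0.
Discriminant: 712² − 4·118087 = 506944 − 472348 = 34596; √34596 = 186.
q = (712 − 186)/2 = 263, p = (712 + 186)/2 = 449.
Check: 263 · 449 = 118087.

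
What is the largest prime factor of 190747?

61

190747 = 53 · 3599
3599 = 59 · 61
61 is prime.
So 190747 = 53 · 59 · 61; the largest prime factor is 61.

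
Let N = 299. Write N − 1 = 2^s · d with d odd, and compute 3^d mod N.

299 − 1 = 298 = 2^1 · 149, so d = 149.
3^1 ≡ 3 (mod 299)
3^2 ≡ 3^2 = 9 ≡ 9 (mod 299)
3^4 ≡ 9^2 = 81 ≡ 81 (mod 299)
3^8 ≡ 81^2 = 6561 ≡ 282 (mod 299)
3^16 ≡ 282^2 = 79524 ≡ 289 (mod 299)
3^32 ≡ 289^2 = 83521 ≡ 100 (mod 299)
3^64 ≡ 100^2 = 10000 ≡ 133 (mod 299)
3^128 ≡ 133^2 = 17689 ≡ 48 (mod 299)
149 = 128 + 16 + 4 + 1 in binary powers of 2.
So 3^149 ≡ 48 · 289 · 81 · 3 ≡ 269 (mod 299).
Squaring chain: 269; never reaches −1, so base 3 is a Miller–Rabin witness that 299 is composite.

269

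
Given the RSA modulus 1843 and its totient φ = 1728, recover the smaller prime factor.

φ(n) = (p−1)(q−1) = n − (p+q) + 1, so p + q = 1843 − 1728 + 1 = 116.
p and q are the roots of t² − 116t + 1843 = 0.
Discriminant: 116² − 4·1843 = 13456 − 7372 = 6084; √6084 = 78.
q = (116 − 78)/2 = 19, p = (116 + 78)/2 = 97.
Check: 19 · 97 = 1843.

19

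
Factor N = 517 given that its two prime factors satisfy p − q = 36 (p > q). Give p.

47

Since p = q + 36, we have 517 = q(q + 36), so q² + 36q − 517 = 0.
Discriminant: 36² + 4·517 = 1296 + 2068 = 3364; √3364 = 58.
q = (−36 + 58)/2 = 11, and p = q + 36 = 47.
Check: 11 · 47 = 517.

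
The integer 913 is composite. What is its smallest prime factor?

913 is odd.
Digit sum 13, not divisible by 3.
Ends in 3: not divisible by 5.
7: 913 = 7·130 + 3
11: 913 = 11·83

11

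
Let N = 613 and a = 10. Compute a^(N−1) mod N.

10^1 ≡ 10 (mod 613)
10^2 ≡ 10^2 = 100 ≡ 100 (mod 613)
10^4 ≡ 100^2 = 10000 ≡ 192 (mod 613)
10^8 ≡ 192^2 = 36864 ≡ 84 (mod 613)
10^16 ≡ 84^2 = 7056 ≡ 313 (mod 613)
10^32 ≡ 313^2 = 97969 ≡ 502 (mod 613)
10^64 ≡ 502^2 = 252004 ≡ 61 (mod 613)
10^128 ≡ 61^2 = 3721 ≡ 43 (mod 613)
10^256 ≡ 43^2 = 1849 ≡ 10 (mod 613)
10^512 ≡ 10^2 = 100 ≡ 100 (mod 613)
612 = 512 + 64 + 32 + 4 in binary powers of 2.
So 10^612 ≡ 100 · 61 · 502 · 192 ≡ 1 (mod 613).
Since the result is 1, base 10 gives no evidence that 613 is composite.

1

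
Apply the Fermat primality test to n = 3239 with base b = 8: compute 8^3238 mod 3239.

8^1 ≡ 8 (mod 3239)
8^2 ≡ 8^2 = 64 ≡ 64 (mod 3239)
8^4 ≡ 64^2 = 4096 ≡ 857 (mod 3239)
8^8 ≡ 857^2 = 734449 ≡ 2435 (mod 3239)
8^16 ≡ 2435^2 = 5929225 ≡ 1855 (mod 3239)
8^32 ≡ 1855^2 = 3441025 ≡ 1207 (mod 3239)
8^64 ≡ 1207^2 = 1456849 ≡ 2538 (mod 3239)
8^128 ≡ 2538^2 = 6441444 ≡ 2312 (mod 3239)
8^256 ≡ 2312^2 = 5345344 ≡ 994 (mod 3239)
8^512 ≡ 994^2 = 988036 ≡ 141 (mod 3239)
8^1024 ≡ 141^2 = 19881 ≡ 447 (mod 3239)
8^2048 ≡ 447^2 = 199809 ≡ 2230 (mod 3239)
3238 = 2048 + 1024 + 128 + 32 + 4 + 2 in binary powers of 2.
So 8^3238 ≡ 2230 · 447 · 2312 · 1207 · 857 · 64 ≡ 640 (mod 3239).
Since 640 ≠ 1, base 8 is a Fermat witness: 3239 is composite.

640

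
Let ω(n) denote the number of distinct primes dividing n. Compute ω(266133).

266133 = 3 · 88711
88711 = 7 · 12673
12673 = 19 · 667
667 = 23 · 29
266133 = 3 · 7 · 19 · 23 · 29, which has 5 distinct prime factors.

5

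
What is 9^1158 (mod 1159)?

9^1 ≡ 9 (mod 1159)
9^2 ≡ 9^2 = 81 ≡ 81 (mod 1159)
9^4 ≡ 81^2 = 6561 ≡ 766 (mod 1159)
9^8 ≡ 766^2 = 586756 ≡ 302 (mod 1159)
9^16 ≡ 302^2 = 91204 ≡ 802 (mod 1159)
9^32 ≡ 802^2 = 643204 ≡ 1118 (mod 1159)
9^64 ≡ 1118^2 = 1249924 ≡ 522 (mod 1159)
9^128 ≡ 522^2 = 272484 ≡ 119 (mod 1159)
9^256 ≡ 119^2 = 14161 ≡ 253 (mod 1159)
9^512 ≡ 253^2 = 64009 ≡ 264 (mod 1159)
9^1024 ≡ 264^2 = 69696 ≡ 156 (mod 1159)
1158 = 1024 + 128 + 4 + 2 in binary powers of 2.
So 9^1158 ≡ 156 · 119 · 766 · 81 ≡ 790 (mod 1159).
Since 790 ≠ 1, base 9 is a Fermat witness: 1159 is composite.

790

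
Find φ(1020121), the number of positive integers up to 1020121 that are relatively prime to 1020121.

982560

Factor: 1020121 = 41 · 139 · 179.
φ(1020121) = (41−1) · (139−1) · (179−1) = 40 · 138 · 178 = 982560.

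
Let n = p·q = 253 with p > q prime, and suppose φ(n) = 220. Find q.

φ(n) = (p−1)(q−1) = n − (p+q) + 1, so p + q = 253 − 220 + 1 = 34.
p and q are the roots of t² − 34t + 253 = 0.
Discriminant: 34² − 4·253 = 1156 − 1012 = 144; √144 = 12.
q = (34 − 12)/2 = 11, p = (34 + 12)/2 = 23.
Check: 11 · 23 = 253.

11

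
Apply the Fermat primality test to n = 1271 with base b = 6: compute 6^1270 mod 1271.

6^1 ≡ 6 (mod 1271)
6^2 ≡ 6^2 = 36 ≡ 36 (mod 1271)
6^4 ≡ 36^2 = 1296 ≡ 25 (mod 1271)
6^8 ≡ 25^2 = 625 ≡ 625 (mod 1271)
6^16 ≡ 625^2 = 390625 ≡ 428 (mod 1271)
6^32 ≡ 428^2 = 183184 ≡ 160 (mod 1271)
6^64 ≡ 160^2 = 25600 ≡ 180 (mod 1271)
6^128 ≡ 180^2 = 32400 ≡ 625 (mod 1271)
6^256 ≡ 625^2 = 390625 ≡ 428 (mod 1271)
6^512 ≡ 428^2 = 183184 ≡ 160 (mod 1271)
6^1024 ≡ 160^2 = 25600 ≡ 180 (mod 1271)
1270 = 1024 + 128 + 64 + 32 + 16 + 4 + 2 in binary powers of 2.
So 6^1270 ≡ 180 · 625 · 180 · 160 · 428 · 25 · 36 ≡ 583 (mod 1271).
Since 583 ≠ 1, base 6 is a Fermat witness: 1271 is composite.

583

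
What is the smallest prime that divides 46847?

79

46847 is odd.
Digit sum 29, not divisible by 3.
Ends in 7: not divisible by 5.
7: 46847 = 7·6692 + 3
11: 46847 = 11·4258 + 9
13: 46847 = 13·3603 + 8
17: 46847 = 17·2755 + 12
19: 46847 = 19·2465 + 12
23: 46847 = 23·2036 + 19
29: 46847 = 29·1615 + 12
31: 46847 = 31·1511 + 6
37: 46847 = 37·1266 + 5
41: 46847 = 41·1142 + 25
43: 46847 = 43·1089 + 20
47: 46847 = 47·996 + 35
53: 46847 = 53·883 + 48
59: 46847 = 59·794 + 1
61: 46847 = 61·767 + 60
67: 46847 = 67·699 + 14
71: 46847 = 71·659 + 58
73: 46847 = 73·641 + 54
79: 46847 = 79·593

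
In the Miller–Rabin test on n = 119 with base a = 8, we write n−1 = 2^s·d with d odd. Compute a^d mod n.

119 − 1 = 118 = 2^1 · 59, so d = 59.
8^1 ≡ 8 (mod 119)
8^2 ≡ 8^2 = 64 ≡ 64 (mod 119)
8^4 ≡ 64^2 = 4096 ≡ 50 (mod 119)
8^8 ≡ 50^2 = 2500 ≡ 1 (mod 119)
8^16 ≡ 1^2 = 1 ≡ 1 (mod 119)
8^32 ≡ 1^2 = 1 ≡ 1 (mod 119)
59 = 32 + 16 + 8 + 2 + 1 in binary powers of 2.
So 8^59 ≡ 1 · 1 · 1 · 64 · 8 ≡ 36 (mod 119).
Squaring chain: 36; never reaches −1, so base 8 is a Miller–Rabin witness that 119 is composite.

36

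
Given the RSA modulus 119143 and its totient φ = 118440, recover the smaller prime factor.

283

φ(n) = (p−1)(q−1) = n − (p+q) + 1, so p + q = 119143 − 118440 + 1 = 704.
p and q are the roots of t² − 704t + 119143 = 0.
Discriminant: 704² − 4·119143 = 495616 − 476572 = 19044; √19044 = 138.
q = (704 − 138)/2 = 283, p = (704 + 138)/2 = 421.
Check: 283 · 421 = 119143.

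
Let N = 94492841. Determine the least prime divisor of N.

94492841 is odd.
Digit sum 41, not divisible by 3.
Ends in 1: not divisible by 5.
7: 94492841 = 7·13498977 + 2
11: 94492841 = 11·8590258 + 3
13: 94492841 = 13·7268680 + 1
17: 94492841 = 17·5558402 + 7
19: 94492841 = 19·4973307 + 8
23: 94492841 = 23·4108384 + 9
29: 94492841 = 29·3258373 + 24
31: 94492841 = 31·3048156 + 5
37: 94492841 = 37·2553860 + 21
41: 94492841 = 41·2304703 + 18
43: 94492841 = 43·2197507 + 40
47: 94492841 = 47·2010485 + 46
53: 94492841 = 53·1782883 + 42
59: 94492841 = 59·1601573 + 34
61: 94492841 = 61·1549062 + 59
67: 94492841 = 67·1410340 + 61
71: 94492841 = 71·1330885 + 6
73: 94492841 = 73·1294422 + 35
79: 94492841 = 79·1196111 + 72
83: 94492841 = 83·1138467 + 80
89: 94492841 = 89·1061717 + 28
97: 94492841 = 97·974153

97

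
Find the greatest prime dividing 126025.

71

126025 = 5 · 25205
25205 = 5 · 5041
5041 = 71 · 71
71 = 71 · 1
So 126025 = 5^2 · 71^2; the largest prime factor is 71.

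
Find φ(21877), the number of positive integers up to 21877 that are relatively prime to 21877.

21580

Factor: 21877 = 131 · 167.
φ(21877) = (131−1) · (167−1) = 130 · 166 = 21580.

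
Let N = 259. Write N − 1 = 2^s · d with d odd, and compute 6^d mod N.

259 − 1 = 258 = 2^1 · 129, so d = 129.
6^1 ≡ 6 (mod 259)
6^2 ≡ 6^2 = 36 ≡ 36 (mod 259)
6^4 ≡ 36^2 = 1296 ≡ 1 (mod 259)
6^8 ≡ 1^2 = 1 ≡ 1 (mod 259)
6^16 ≡ 1^2 = 1 ≡ 1 (mod 259)
6^32 ≡ 1^2 = 1 ≡ 1 (mod 259)
6^64 ≡ 1^2 = 1 ≡ 1 (mod 259)
6^128 ≡ 1^2 = 1 ≡ 1 (mod 259)
129 = 128 + 1 in binary powers of 2.
So 6^129 ≡ 1 · 6 ≡ 6 (mod 259).
Squaring chain: 6; never reaches −1, so base 6 is a Miller–Rabin witness that 259 is composite.

6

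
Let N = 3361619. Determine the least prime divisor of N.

89

3361619 is odd.
Digit sum 29, not divisible by 3.
Ends in 9: not divisible by 5.
7: 3361619 = 7·480231 + 2
11: 3361619 = 11·305601 + 8
13: 3361619 = 13·258586 + 1
17: 3361619 = 17·197742 + 5
19: 3361619 = 19·176927 + 6
23: 3361619 = 23·146157 + 8
29: 3361619 = 29·115917 + 26
31: 3361619 = 31·108439 + 10
37: 3361619 = 37·90854 + 21
41: 3361619 = 41·81990 + 29
43: 3361619 = 43·78177 + 8
47: 3361619 = 47·71523 + 38
53: 3361619 = 53·63426 + 41
59: 3361619 = 59·56976 + 35
61: 3361619 = 61·55108 + 31
67: 3361619 = 67·50173 + 28
71: 3361619 = 71·47346 + 53
73: 3361619 = 73·46049 + 42
79: 3361619 = 79·42552 + 11
83: 3361619 = 83·40501 + 36
89: 3361619 = 89·37771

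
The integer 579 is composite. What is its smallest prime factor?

3

579 is odd.
Digit sum 21, divisible by 3.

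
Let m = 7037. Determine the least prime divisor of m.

31

7037 is odd.
Digit sum 17, not divisible by 3.
Ends in 7: not divisible by 5.
7: 7037 = 7·1005 + 2
11: 7037 = 11·639 + 8
13: 7037 = 13·541 + 4
17: 7037 = 17·413 + 16
19: 7037 = 19·370 + 7
23: 7037 = 23·305 + 22
29: 7037 = 29·242 + 19
31: 7037 = 31·227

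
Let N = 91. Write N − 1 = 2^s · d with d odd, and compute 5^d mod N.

91 − 1 = 90 = 2^1 · 45, so d = 45.
5^1 ≡ 5 (mod 91)
5^2 ≡ 5^2 = 25 ≡ 25 (mod 91)
5^4 ≡ 25^2 = 625 ≡ 79 (mod 91)
5^8 ≡ 79^2 = 6241 ≡ 53 (mod 91)
5^16 ≡ 53^2 = 2809 ≡ 79 (mod 91)
5^32 ≡ 79^2 = 6241 ≡ 53 (mod 91)
45 = 32 + 8 + 4 + 1 in binary powers of 2.
So 5^45 ≡ 53 · 53 · 79 · 5 ≡ 83 (mod 91).
Squaring chain: 83; never reaches −1, so base 5 is a Miller–Rabin witness that 91 is composite.

83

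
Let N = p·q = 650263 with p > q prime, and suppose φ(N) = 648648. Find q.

757

φ(n) = (p−1)(q−1) = n − (p+q) + 1, so p + q = 650263 − 648648 + 1 = 1616.
p and q are the roots of t² − 1616t + 650263 = 0.
Discriminant: 1616² − 4·650263 = 2611456 − 2601052 = 10404; √10404 = 102.
q = (1616 − 102)/2 = 757, p = (1616 + 102)/2 = 859.
Check: 757 · 859 = 650263.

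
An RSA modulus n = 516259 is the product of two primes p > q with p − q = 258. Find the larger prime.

859

Since p = q + 258, we have 516259 = q(q + 258), so q² + 258q − 516259 = 0.
Discriminant: 258² + 4·516259 = 66564 + 2065036 = 2131600; √2131600 = 1460.
q = (−258 + 1460)/2 = 601, and p = q + 258 = 859.
Check: 601 · 859 = 516259.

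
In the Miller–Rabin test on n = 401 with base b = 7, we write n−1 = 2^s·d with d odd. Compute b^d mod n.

303

401 − 1 = 400 = 2^4 · 25, so d = 25.
7^1 ≡ 7 (mod 401)
7^2 ≡ 7^2 = 49 ≡ 49 (mod 401)
7^4 ≡ 49^2 = 2401 ≡ 396 (mod 401)
7^8 ≡ 396^2 = 156816 ≡ 25 (mod 401)
7^16 ≡ 25^2 = 625 ≡ 224 (mod 401)
25 = 16 + 8 + 1 in binary powers of 2.
So 7^25 ≡ 224 · 25 · 7 ≡ 303 (mod 401).
Squaring chain: 303 → 381 → 400 → 1; reaches −1, so base 7 does not prove 401 composite.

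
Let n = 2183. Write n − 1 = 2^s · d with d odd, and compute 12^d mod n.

2183 − 1 = 2182 = 2^1 · 1091, so d = 1091.
12^1 ≡ 12 (mod 2183)
12^2 ≡ 12^2 = 144 ≡ 144 (mod 2183)
12^4 ≡ 144^2 = 20736 ≡ 1089 (mod 2183)
12^8 ≡ 1089^2 = 1185921 ≡ 552 (mod 2183)
12^16 ≡ 552^2 = 304704 ≡ 1267 (mod 2183)
12^32 ≡ 1267^2 = 1605289 ≡ 784 (mod 2183)
12^64 ≡ 784^2 = 614656 ≡ 1233 (mod 2183)
12^128 ≡ 1233^2 = 1520289 ≡ 921 (mod 2183)
12^256 ≡ 921^2 = 848241 ≡ 1237 (mod 2183)
12^512 ≡ 1237^2 = 1530169 ≡ 2069 (mod 2183)
12^1024 ≡ 2069^2 = 4280761 ≡ 2081 (mod 2183)
1091 = 1024 + 64 + 2 + 1 in binary powers of 2.
So 12^1091 ≡ 2081 · 1233 · 144 · 12 ≡ 551 (mod 2183).
Squaring chain: 551; never reaches −1, so base 12 is a Miller–Rabin witness that 2183 is composite.

551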